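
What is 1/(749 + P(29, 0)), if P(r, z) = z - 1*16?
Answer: 1/733 ≈ 0.0013643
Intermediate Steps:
P(r, z) = -16 + z (P(r, z) = z - 16 = -16 + z)
1/(749 + P(29, 0)) = 1/(749 + (-16 + 0)) = 1/(749 - 16) = 1/733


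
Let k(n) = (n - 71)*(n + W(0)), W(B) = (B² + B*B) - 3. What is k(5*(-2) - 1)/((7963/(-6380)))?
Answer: -7324240/7963 ≈ -919.78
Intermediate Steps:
W(B) = -3 + 2*B² (W(B) = (B² + B²) - 3 = 2*B² - 3 = -3 + 2*B²)
k(n) = (-71 + n)*(-3 + n) (k(n) = (n - 71)*(n + (-3 + 2*0²)) = (-71 + n)*(n + (-3 + 2*0)) = (-71 + n)*(n + (-3 + 0)) = (-71 + n)*(n - 3) = (-71 + n)*(-3 + n))
k(5*(-2) - 1)/((7963/(-6380))) = (213 + (5*(-2) - 1)² - 74*(5*(-2) - 1))/((7963/(-6380))) = (213 + (-10 - 1)² - 74*(-10 - 1))/((7963*(-1/6380))) = (213 + (-11)² - 74*(-11))/(-7963/6380) = (213 + 121 + 814)*(-6380/7963) = 1148*(-6380/7963) = -7324240/7963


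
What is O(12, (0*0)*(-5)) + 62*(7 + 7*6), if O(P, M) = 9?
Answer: 3047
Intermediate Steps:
O(12, (0*0)*(-5)) + 62*(7 + 7*6) = 9 + 62*(7 + 7*6) = 9 + 62*(7 + 42) = 9 + 62*49 = 9 + 3038 = 3047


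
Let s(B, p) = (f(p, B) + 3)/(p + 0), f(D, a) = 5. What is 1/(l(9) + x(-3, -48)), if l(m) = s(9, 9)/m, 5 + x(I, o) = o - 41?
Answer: -81/7606 ≈ -0.010649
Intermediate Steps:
x(I, o) = -46 + o (x(I, o) = -5 + (o - 41) = -5 + (-41 + o) = -46 + o)
s(B, p) = 8/p (s(B, p) = (5 + 3)/(p + 0) = 8/p)
l(m) = 8/(9*m) (l(m) = (8/9)/m = (8*(⅑))/m = 8/(9*m))
1/(l(9) + x(-3, -48)) = 1/((8/9)/9 + (-46 - 48)) = 1/((8/9)*(⅑) - 94) = 1/(8/81 - 94) = 1/(-7606/81) = -81/7606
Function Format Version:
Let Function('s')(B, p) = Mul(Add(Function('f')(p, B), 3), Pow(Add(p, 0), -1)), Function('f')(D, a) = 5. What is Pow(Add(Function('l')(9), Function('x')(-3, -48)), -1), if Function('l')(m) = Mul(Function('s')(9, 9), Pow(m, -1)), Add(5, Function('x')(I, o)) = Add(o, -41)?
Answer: Rational(-81, 7606) ≈ -0.010649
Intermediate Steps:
Function('x')(I, o) = Add(-46, o) (Function('x')(I, o) = Add(-5, Add(o, -41)) = Add(-5, Add(-41, o)) = Add(-46, o))
Function('s')(B, p) = Mul(8, Pow(p, -1)) (Function('s')(B, p) = Mul(Add(5, 3), Pow(Add(p, 0), -1)) = Mul(8, Pow(p, -1)))
Function('l')(m) = Mul(Rational(8, 9), Pow(m, -1)) (Function('l')(m) = Mul(Mul(8, Pow(9, -1)), Pow(m, -1)) = Mul(Mul(8, Rational(1, 9)), Pow(m, -1)) = Mul(Rational(8, 9), Pow(m, -1)))
Pow(Add(Function('l')(9), Function('x')(-3, -48)), -1) = Pow(Add(Mul(Rational(8, 9), Pow(9, -1)), Add(-46, -48)), -1) = Pow(Add(Mul(Rational(8, 9), Rational(1, 9)), -94), -1) = Pow(Add(Rational(8, 81), -94), -1) = Pow(Rational(-7606, 81), -1) = Rational(-81, 7606)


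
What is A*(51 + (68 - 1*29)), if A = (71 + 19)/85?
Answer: 1620/17 ≈ 95.294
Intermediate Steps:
A = 18/17 (A = 90*(1/85) = 18/17 ≈ 1.0588)
A*(51 + (68 - 1*29)) = 18*(51 + (68 - 1*29))/17 = 18*(51 + (68 - 29))/17 = 18*(51 + 39)/17 = (18/17)*90 = 1620/17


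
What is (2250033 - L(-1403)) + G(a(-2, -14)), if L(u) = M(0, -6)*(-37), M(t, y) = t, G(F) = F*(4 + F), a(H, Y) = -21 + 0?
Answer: 2250390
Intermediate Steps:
a(H, Y) = -21
L(u) = 0 (L(u) = 0*(-37) = 0)
(2250033 - L(-1403)) + G(a(-2, -14)) = (2250033 - 1*0) - 21*(4 - 21) = (2250033 + 0) - 21*(-17) = 2250033 + 357 = 2250390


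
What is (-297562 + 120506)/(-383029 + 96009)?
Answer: 44264/71755 ≈ 0.61688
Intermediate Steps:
(-297562 + 120506)/(-383029 + 96009) = -177056/(-287020) = -177056*(-1/287020) = 44264/71755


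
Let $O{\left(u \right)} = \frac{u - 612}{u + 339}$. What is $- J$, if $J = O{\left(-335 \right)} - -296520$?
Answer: $- \frac{1185133}{4} \approx -2.9628 \cdot 10^{5}$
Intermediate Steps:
$O{\left(u \right)} = \frac{-612 + u}{339 + u}$
$J = \frac{1185133}{4}$ ($J = \frac{-612 - 335}{339 - 335} - -296520 = \frac{1}{4} \left(-947\right) + 296520 = - \frac{947}{4} + 296520 = \frac{1185133}{4} \approx 2.9628 \cdot 10^{5}$)
$- J = \left(-1\right) \frac{1185133}{4} = - \frac{1185133}{4}$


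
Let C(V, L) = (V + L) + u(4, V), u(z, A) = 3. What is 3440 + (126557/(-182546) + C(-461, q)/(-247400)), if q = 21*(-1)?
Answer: 77662822906867/22580940200 ≈ 3439.3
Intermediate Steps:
q = -21
C(V, L) = 3 + L + V (C(V, L) = (V + L) + 3 = (L + V) + 3 = 3 + L + V)
3440 + (126557/(-182546) + C(-461, q)/(-247400)) = 3440 + (126557/(-182546) + (3 - 21 - 461)/(-247400)) = 3440 + (126557*(-1/182546) - 479*(-1/247400)) = 3440 + (-126557/182546 + 479/247400) = 3440 - 15611381133/22580940200 = 77662822906867/22580940200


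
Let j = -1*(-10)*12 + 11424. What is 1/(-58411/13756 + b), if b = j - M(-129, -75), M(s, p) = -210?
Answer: 13756/161629613 ≈ 8.5108e-5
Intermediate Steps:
j = 11544 (j = 10*12 + 11424 = 120 + 11424 = 11544)
b = 11754 (b = 11544 - 1*(-210) = 11544 + 210 = 11754)
1/(-58411/13756 + b) = 1/(-58411/13756 + 11754) = 1/(161629613/13756) = 13756/161629613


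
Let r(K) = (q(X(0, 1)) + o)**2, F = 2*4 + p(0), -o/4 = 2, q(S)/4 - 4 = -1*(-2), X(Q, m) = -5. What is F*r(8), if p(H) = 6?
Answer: 3584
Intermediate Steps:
q(S) = 24 (q(S) = 16 + 4*(-1*(-2)) = 16 + 4*2 = 16 + 8 = 24)
o = -8 (o = -4*2 = -8)
F = 14 (F = 2*4 + 6 = 8 + 6 = 14)
r(K) = 256 (r(K) = (24 - 8)**2 = 16**2 = 256)
F*r(8) = 14*256 = 3584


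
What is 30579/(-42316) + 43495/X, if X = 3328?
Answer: 434691877/35206912 ≈ 12.347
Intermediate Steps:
30579/(-42316) + 43495/X = 30579/(-42316) + 43495/3328 = 30579*(-1/42316) + 43495*(1/3328) = -30579/42316 + 43495/3328 = 434691877/35206912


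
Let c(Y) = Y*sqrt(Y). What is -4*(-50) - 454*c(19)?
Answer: 200 - 8626*sqrt(19) ≈ -37400.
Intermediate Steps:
c(Y) = Y**(3/2)
-4*(-50) - 454*c(19) = -4*(-50) - 8626*sqrt(19) = 200 - 8626*sqrt(19)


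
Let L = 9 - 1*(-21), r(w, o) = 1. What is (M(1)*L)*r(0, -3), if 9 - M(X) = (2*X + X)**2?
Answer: 0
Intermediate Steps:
L = 30 (L = 9 + 21 = 30)
M(X) = 9 - 9*X**2 (M(X) = 9 - (2*X + X)**2 = 9 - (3*X)**2 = 9 - 9*X**2)
(M(1)*L)*r(0, -3) = ((9 - 9*1**2)*30)*1 = ((9 - 9*1)*30)*1 = ((9 - 9)*30)*1 = (0*30)*1 = 0*1 = 0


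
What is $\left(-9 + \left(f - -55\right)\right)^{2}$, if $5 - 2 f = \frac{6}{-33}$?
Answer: $\frac{1142761}{484} \approx 2361.1$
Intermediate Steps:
$f = \frac{57}{22}$ ($f = \frac{5}{2} - \frac{6 \frac{1}{-33}}{2} = \frac{5}{2} - \frac{6 \left(- \frac{1}{33}\right)}{2} = \frac{5}{2} - - \frac{1}{11} = \frac{5}{2} + \frac{1}{11} = \frac{57}{22} \approx 2.5909$)
$\left(-9 + \left(f - -55\right)\right)^{2} = \left(-9 + \left(\frac{57}{22} - -55\right)\right)^{2} = \left(-9 + \left(\frac{57}{22} + 55\right)\right)^{2} = \left(-9 + \frac{1267}{22}\right)^{2} = \left(\frac{1069}{22}\right)^{2} = \frac{1142761}{484}$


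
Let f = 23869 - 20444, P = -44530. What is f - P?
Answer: 47955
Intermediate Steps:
f = 3425
f - P = 3425 - 1*(-44530) = 3425 + 44530 = 47955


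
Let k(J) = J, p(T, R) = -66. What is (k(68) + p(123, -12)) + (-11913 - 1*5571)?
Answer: -17482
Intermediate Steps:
(k(68) + p(123, -12)) + (-11913 - 1*5571) = (68 - 66) + (-11913 - 1*5571) = 2 + (-11913 - 5571) = 2 - 17484 = -17482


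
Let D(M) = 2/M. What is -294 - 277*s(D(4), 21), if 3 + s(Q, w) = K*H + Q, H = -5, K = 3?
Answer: 9107/2 ≈ 4553.5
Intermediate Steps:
s(Q, w) = -18 + Q (s(Q, w) = -3 + (3*(-5) + Q) = -3 + (-15 + Q) = -18 + Q)
-294 - 277*s(D(4), 21) = -294 - 277*(-18 + 2/4) = -294 - 277*(-18 + 2*(1/4)) = -294 - 277*(-18 + 1/2) = -294 - 277*(-35/2) = -294 + 9695/2 = 9107/2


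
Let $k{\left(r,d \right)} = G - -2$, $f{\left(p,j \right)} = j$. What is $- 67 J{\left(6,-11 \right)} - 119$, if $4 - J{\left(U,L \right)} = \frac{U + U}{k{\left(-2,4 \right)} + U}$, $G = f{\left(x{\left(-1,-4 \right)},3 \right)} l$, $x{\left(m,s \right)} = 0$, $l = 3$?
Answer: $- \frac{5775}{17} \approx -339.71$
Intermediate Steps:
$G = 9$ ($G = 3 \cdot 3 = 9$)
$k{\left(r,d \right)} = 11$ ($k{\left(r,d \right)} = 9 - -2 = 9 + 2 = 11$)
$J{\left(U,L \right)} = 4 - \frac{2 U}{11 + U}$ ($J{\left(U,L \right)} = 4 - \frac{U + U}{11 + U} = 4 - \frac{2 U}{11 + U}$)
$- 67 J{\left(6,-11 \right)} - 119 = - 67 \frac{2 \left(22 + 6\right)}{11 + 6} - 119 = - 67 \cdot 2 \cdot \frac{1}{17} \cdot 28 - 119 = \left(-67\right) \frac{56}{17} - 119 = - \frac{3752}{17} - 119 = - \frac{5775}{17}$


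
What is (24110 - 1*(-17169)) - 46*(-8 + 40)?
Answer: 39807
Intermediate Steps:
(24110 - 1*(-17169)) - 46*(-8 + 40) = (24110 + 17169) - 46*32 = 41279 - 1472 = 39807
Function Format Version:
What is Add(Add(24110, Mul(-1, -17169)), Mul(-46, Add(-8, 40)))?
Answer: 39807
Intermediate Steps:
Add(Add(24110, Mul(-1, -17169)), Mul(-46, Add(-8, 40))) = Add(Add(24110, 17169), Mul(-46, 32)) = Add(41279, -1472) = 39807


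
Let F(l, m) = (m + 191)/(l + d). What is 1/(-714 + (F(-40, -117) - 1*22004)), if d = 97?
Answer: -57/1294852 ≈ -4.4020e-5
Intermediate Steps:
F(l, m) = (191 + m)/(97 + l) (F(l, m) = (m + 191)/(l + 97) = (191 + m)/(97 + l))
1/(-714 + (F(-40, -117) - 1*22004)) = 1/(-714 + ((191 - 117)/(97 - 40) - 1*22004)) = 1/(-714 + (74/57 - 22004)) = 1/(-714 - 1254154/57) = 1/(-1294852/57) = -57/1294852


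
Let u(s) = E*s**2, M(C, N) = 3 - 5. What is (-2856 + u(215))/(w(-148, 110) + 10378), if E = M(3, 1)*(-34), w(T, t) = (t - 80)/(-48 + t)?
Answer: 97353764/321733 ≈ 302.59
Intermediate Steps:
M(C, N) = -2
w(T, t) = (-80 + t)/(-48 + t)
E = 68 (E = -2*(-34) = 68)
u(s) = 68*s**2
(-2856 + u(215))/(w(-148, 110) + 10378) = (-2856 + 68*215**2)/((-80 + 110)/(-48 + 110) + 10378) = (-2856 + 68*46225)/(30/62 + 10378) = (-2856 + 3143300)/((1/62)*30 + 10378) = 3140444/(15/31 + 10378) = 3140444/(321733/31) = 3140444*(31/321733) = 97353764/321733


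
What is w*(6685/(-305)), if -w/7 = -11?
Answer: -102949/61 ≈ -1687.7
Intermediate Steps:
w = 77 (w = -7*(-11) = 77)
w*(6685/(-305)) = 77*(6685/(-305)) = 77*(6685*(-1/305)) = 77*(-1337/61) = -102949/61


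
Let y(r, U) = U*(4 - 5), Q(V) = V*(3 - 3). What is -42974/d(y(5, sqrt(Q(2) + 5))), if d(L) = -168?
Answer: 21487/84 ≈ 255.80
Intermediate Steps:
Q(V) = 0 (Q(V) = V*0 = 0)
y(r, U) = -U (y(r, U) = U*(-1) = -U)
-42974/d(y(5, sqrt(Q(2) + 5))) = -42974/(-168) = -42974*(-1/168) = 21487/84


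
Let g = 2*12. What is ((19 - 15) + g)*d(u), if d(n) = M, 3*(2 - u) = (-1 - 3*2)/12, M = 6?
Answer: 168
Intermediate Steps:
g = 24
u = 79/36 (u = 2 - (-1 - 3*2)/(3*12) = 2 - (-1 - 6)/(3*12) = 2 - (-7)/(3*12) = 2 - ⅓*(-7/12) = 2 + 7/36 = 79/36 ≈ 2.1944)
d(n) = 6
((19 - 15) + g)*d(u) = ((19 - 15) + 24)*6 = (4 + 24)*6 = 28*6 = 168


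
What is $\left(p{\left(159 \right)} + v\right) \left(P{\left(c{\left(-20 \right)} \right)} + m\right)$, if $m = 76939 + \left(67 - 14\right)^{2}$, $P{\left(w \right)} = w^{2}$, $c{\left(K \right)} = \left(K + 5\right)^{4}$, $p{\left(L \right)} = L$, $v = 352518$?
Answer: $903900702238521$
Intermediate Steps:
$c{\left(K \right)} = \left(5 + K\right)^{4}$
$m = 79748$ ($m = 76939 + 53^{2} = 76939 + 2809 = 79748$)
$\left(p{\left(159 \right)} + v\right) \left(P{\left(c{\left(-20 \right)} \right)} + m\right) = \left(159 + 352518\right) \left(\left(\left(5 - 20\right)^{4}\right)^{2} + 79748\right) = 352677 \left(\left(\left(-15\right)^{4}\right)^{2} + 79748\right) = 352677 \left(50625^{2} + 79748\right) = 352677 \left(2562890625 + 79748\right) = 352677 \cdot 2562970373 = 903900702238521$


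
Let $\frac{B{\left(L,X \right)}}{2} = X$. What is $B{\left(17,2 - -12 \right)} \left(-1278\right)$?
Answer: $-35784$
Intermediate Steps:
$B{\left(L,X \right)} = 2 X$
$B{\left(17,2 - -12 \right)} \left(-1278\right) = 2 \left(2 - -12\right) \left(-1278\right) = 2 \left(2 + 12\right) \left(-1278\right) = 2 \cdot 14 \left(-1278\right) = 28 \left(-1278\right) = -35784$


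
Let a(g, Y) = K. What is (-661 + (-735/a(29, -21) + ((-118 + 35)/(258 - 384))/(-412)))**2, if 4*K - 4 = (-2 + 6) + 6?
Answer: 2044435562239225/2694855744 ≈ 7.5864e+5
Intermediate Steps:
K = 7/2 (K = 1 + ((-2 + 6) + 6)/4 = 1 + (4 + 6)/4 = 1 + (1/4)*10 = 1 + 5/2 = 7/2 ≈ 3.5000)
a(g, Y) = 7/2
(-661 + (-735/a(29, -21) + ((-118 + 35)/(258 - 384))/(-412)))**2 = (-661 + (-735/7/2 + ((-118 + 35)/(258 - 384))/(-412)))**2 = (-661 + (-735*2/7 - 83/(-126)*(-1/412)))**2 = (-661 + (-210 - 83*(-1/126)*(-1/412)))**2 = (-661 + (-210 + (83/126)*(-1/412)))**2 = (-661 + (-210 - 83/51912))**2 = (-661 - 10901603/51912)**2 = (-45215435/51912)**2 = 2044435562239225/2694855744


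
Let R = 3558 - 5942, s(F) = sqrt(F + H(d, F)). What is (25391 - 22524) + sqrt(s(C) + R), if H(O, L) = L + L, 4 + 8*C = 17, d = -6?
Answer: 2867 + sqrt(-9536 + sqrt(78))/2 ≈ 2867.0 + 48.804*I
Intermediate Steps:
C = 13/8 (C = -1/2 + (1/8)*17 = -1/2 + 17/8 = 13/8 ≈ 1.6250)
H(O, L) = 2*L
s(F) = sqrt(3)*sqrt(F) (s(F) = sqrt(F + 2*F) = sqrt(3*F) = sqrt(3)*sqrt(F))
R = -2384
(25391 - 22524) + sqrt(s(C) + R) = (25391 - 22524) + sqrt(sqrt(3)*sqrt(13/8) - 2384) = 2867 + sqrt(sqrt(3)*(sqrt(26)/4) - 2384) = 2867 + sqrt(sqrt(78)/4 - 2384) = 2867 + sqrt(-2384 + sqrt(78)/4)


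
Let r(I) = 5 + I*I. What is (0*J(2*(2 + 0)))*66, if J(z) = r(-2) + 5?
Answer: 0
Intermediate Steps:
r(I) = 5 + I²
J(z) = 14 (J(z) = (5 + (-2)²) + 5 = (5 + 4) + 5 = 9 + 5 = 14)
(0*J(2*(2 + 0)))*66 = (0*14)*66 = 0*66 = 0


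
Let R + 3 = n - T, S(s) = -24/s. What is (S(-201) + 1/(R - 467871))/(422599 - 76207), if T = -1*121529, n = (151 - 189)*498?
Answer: 2922085/8477259383016 ≈ 3.4470e-7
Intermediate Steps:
n = -18924 (n = -38*498 = -18924)
T = -121529
R = 102602 (R = -3 + (-18924 - 1*(-121529)) = -3 + (-18924 + 121529) = -3 + 102605 = 102602)
(S(-201) + 1/(R - 467871))/(422599 - 76207) = (-24/(-201) + 1/(102602 - 467871))/(422599 - 76207) = (-24*(-1/201) + 1/(-365269))/346392 = (8/67 - 1/365269)*(1/346392) = (2922085/24473023)*(1/346392) = 2922085/8477259383016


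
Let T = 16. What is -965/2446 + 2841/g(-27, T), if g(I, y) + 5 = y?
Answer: 6938471/26906 ≈ 257.88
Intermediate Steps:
g(I, y) = -5 + y
-965/2446 + 2841/g(-27, T) = -965/2446 + 2841/(-5 + 16) = -965*1/2446 + 2841/11 = -965/2446 + 2841*(1/11) = -965/2446 + 2841/11 = 6938471/26906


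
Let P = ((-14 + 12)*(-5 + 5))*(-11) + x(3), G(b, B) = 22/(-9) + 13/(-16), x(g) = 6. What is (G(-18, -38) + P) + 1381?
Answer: 199259/144 ≈ 1383.7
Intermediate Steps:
G(b, B) = -469/144 (G(b, B) = 22*(-⅑) + 13*(-1/16) = -22/9 - 13/16 = -469/144)
P = 6 (P = ((-14 + 12)*(-5 + 5))*(-11) + 6 = -2*0*(-11) + 6 = 0*(-11) + 6 = 0 + 6 = 6)
(G(-18, -38) + P) + 1381 = (-469/144 + 6) + 1381 = 395/144 + 1381 = 199259/144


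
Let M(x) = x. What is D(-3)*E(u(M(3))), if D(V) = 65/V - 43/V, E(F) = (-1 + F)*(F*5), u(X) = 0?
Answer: 0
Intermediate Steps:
E(F) = 5*F*(-1 + F) (E(F) = (-1 + F)*(5*F) = 5*F*(-1 + F))
D(V) = 22/V
D(-3)*E(u(M(3))) = (22/(-3))*(5*0*(-1 + 0)) = (22*(-⅓))*(5*0*(-1)) = -22/3*0 = 0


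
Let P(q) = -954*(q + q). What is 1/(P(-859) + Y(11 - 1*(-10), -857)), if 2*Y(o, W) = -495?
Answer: 2/3277449 ≈ 6.1023e-7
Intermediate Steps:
P(q) = -1908*q
Y(o, W) = -495/2 (Y(o, W) = (1/2)*(-495) = -495/2)
1/(P(-859) + Y(11 - 1*(-10), -857)) = 1/(-1908*(-859) - 495/2) = 1/(1638972 - 495/2) = 1/(3277449/2) = 2/3277449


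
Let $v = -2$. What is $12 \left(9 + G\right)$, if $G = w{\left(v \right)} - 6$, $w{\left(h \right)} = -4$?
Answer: $-12$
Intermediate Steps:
$G = -10$ ($G = -4 - 6 = -10$)
$12 \left(9 + G\right) = 12 \left(9 - 10\right) = 12 \left(-1\right) = -12$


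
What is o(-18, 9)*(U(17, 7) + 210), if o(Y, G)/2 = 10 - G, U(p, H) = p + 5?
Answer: 464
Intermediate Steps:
U(p, H) = 5 + p
o(Y, G) = 20 - 2*G (o(Y, G) = 2*(10 - G) = 20 - 2*G)
o(-18, 9)*(U(17, 7) + 210) = (20 - 2*9)*((5 + 17) + 210) = (20 - 18)*(22 + 210) = 2*232 = 464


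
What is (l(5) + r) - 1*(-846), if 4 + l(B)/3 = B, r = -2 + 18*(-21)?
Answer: 469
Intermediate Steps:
r = -380 (r = -2 - 378 = -380)
l(B) = -12 + 3*B
(l(5) + r) - 1*(-846) = ((-12 + 3*5) - 380) - 1*(-846) = ((-12 + 15) - 380) + 846 = (3 - 380) + 846 = -377 + 846 = 469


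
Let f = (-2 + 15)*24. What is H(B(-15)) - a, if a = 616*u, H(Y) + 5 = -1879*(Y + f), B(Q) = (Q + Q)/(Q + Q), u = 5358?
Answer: -3888660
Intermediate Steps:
f = 312 (f = 13*24 = 312)
B(Q) = 1 (B(Q) = (2*Q)/((2*Q)) = (2*Q)*(1/(2*Q)) = 1)
H(Y) = -586253 - 1879*Y (H(Y) = -5 - 1879*(Y + 312) = -5 - 1879*(312 + Y) = -5 + (-586248 - 1879*Y) = -586253 - 1879*Y)
a = 3300528 (a = 616*5358 = 3300528)
H(B(-15)) - a = (-586253 - 1879*1) - 1*3300528 = (-586253 - 1879) - 3300528 = -588132 - 3300528 = -3888660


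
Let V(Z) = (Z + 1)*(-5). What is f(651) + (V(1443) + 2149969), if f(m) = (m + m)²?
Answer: 3837953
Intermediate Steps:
V(Z) = -5 - 5*Z (V(Z) = (1 + Z)*(-5) = -5 - 5*Z)
f(m) = 4*m² (f(m) = (2*m)² = 4*m²)
f(651) + (V(1443) + 2149969) = 4*651² + ((-5 - 5*1443) + 2149969) = 4*423801 + ((-5 - 7215) + 2149969) = 1695204 + (-7220 + 2149969) = 1695204 + 2142749 = 3837953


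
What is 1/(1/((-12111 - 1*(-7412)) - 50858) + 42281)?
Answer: 55557/2349005516 ≈ 2.3651e-5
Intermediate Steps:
1/(1/((-12111 - 1*(-7412)) - 50858) + 42281) = 1/(1/((-12111 + 7412) - 50858) + 42281) = 1/(1/(-4699 - 50858) + 42281) = 1/(1/(-55557) + 42281) = 1/(-1/55557 + 42281) = 1/(2349005516/55557) = 55557/2349005516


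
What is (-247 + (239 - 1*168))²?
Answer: 30976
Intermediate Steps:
(-247 + (239 - 1*168))² = (-247 + (239 - 168))² = (-247 + 71)² = (-176)² = 30976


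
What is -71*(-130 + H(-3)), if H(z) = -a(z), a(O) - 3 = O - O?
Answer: 9443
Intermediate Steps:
a(O) = 3 (a(O) = 3 + (O - O) = 3 + 0 = 3)
H(z) = -3 (H(z) = -1*3 = -3)
-71*(-130 + H(-3)) = -71*(-130 - 3) = -71*(-133) = 9443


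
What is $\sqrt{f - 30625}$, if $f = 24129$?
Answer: $4 i \sqrt{406} \approx 80.598 i$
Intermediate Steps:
$\sqrt{f - 30625} = \sqrt{24129 - 30625} = \sqrt{-6496} = 4 i \sqrt{406}$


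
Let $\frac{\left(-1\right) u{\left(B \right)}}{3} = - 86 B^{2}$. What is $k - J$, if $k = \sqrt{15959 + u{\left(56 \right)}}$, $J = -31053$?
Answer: $31053 + \sqrt{825047} \approx 31961.0$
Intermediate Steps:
$u{\left(B \right)} = 258 B^{2}$ ($u{\left(B \right)} = - 3 \left(- 86 B^{2}\right) = 258 B^{2}$)
$k = \sqrt{825047}$ ($k = \sqrt{15959 + 258 \cdot 56^{2}} = \sqrt{15959 + 258 \cdot 3136} = \sqrt{15959 + 809088} = \sqrt{825047} \approx 908.32$)
$k - J = \sqrt{825047} - -31053 = \sqrt{825047} + 31053 = 31053 + \sqrt{825047}$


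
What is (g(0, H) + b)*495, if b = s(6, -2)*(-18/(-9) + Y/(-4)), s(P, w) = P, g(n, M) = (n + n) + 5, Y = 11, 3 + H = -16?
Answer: 495/2 ≈ 247.50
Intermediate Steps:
H = -19 (H = -3 - 16 = -19)
g(n, M) = 5 + 2*n (g(n, M) = 2*n + 5 = 5 + 2*n)
b = -9/2 (b = 6*(-18/(-9) + 11/(-4)) = 6*(-18*(-⅑) + 11*(-¼)) = 6*(2 - 11/4) = 6*(-¾) = -9/2 ≈ -4.5000)
(g(0, H) + b)*495 = ((5 + 2*0) - 9/2)*495 = ((5 + 0) - 9/2)*495 = (5 - 9/2)*495 = (½)*495 = 495/2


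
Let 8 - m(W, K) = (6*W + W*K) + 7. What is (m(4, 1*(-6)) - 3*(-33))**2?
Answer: 10000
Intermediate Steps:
m(W, K) = 1 - 6*W - K*W (m(W, K) = 8 - ((6*W + W*K) + 7) = 8 - ((6*W + K*W) + 7) = 8 - (7 + 6*W + K*W) = 8 + (-7 - 6*W - K*W) = 1 - 6*W - K*W)
(m(4, 1*(-6)) - 3*(-33))**2 = ((1 - 6*4 - 1*1*(-6)*4) - 3*(-33))**2 = ((1 - 24 - 1*(-6)*4) + 99)**2 = ((1 - 24 + 24) + 99)**2 = (1 + 99)**2 = 100**2 = 10000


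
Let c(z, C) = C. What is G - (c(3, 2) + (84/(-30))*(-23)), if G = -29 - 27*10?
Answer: -1827/5 ≈ -365.40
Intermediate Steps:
G = -299 (G = -29 - 270 = -299)
G - (c(3, 2) + (84/(-30))*(-23)) = -299 - (2 + (84/(-30))*(-23)) = -299 - (2 + (84*(-1/30))*(-23)) = -299 - (2 - 14/5*(-23)) = -299 - (2 + 322/5) = -299 - 1*332/5 = -299 - 332/5 = -1827/5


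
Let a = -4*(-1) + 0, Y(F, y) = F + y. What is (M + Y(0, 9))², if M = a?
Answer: 169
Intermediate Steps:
a = 4 (a = 4 + 0 = 4)
M = 4
(M + Y(0, 9))² = (4 + (0 + 9))² = (4 + 9)² = 13² = 169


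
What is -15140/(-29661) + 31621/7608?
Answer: 351031867/75220296 ≈ 4.6667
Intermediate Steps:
-15140/(-29661) + 31621/7608 = -15140*(-1/29661) + 31621*(1/7608) = 15140/29661 + 31621/7608 = 351031867/75220296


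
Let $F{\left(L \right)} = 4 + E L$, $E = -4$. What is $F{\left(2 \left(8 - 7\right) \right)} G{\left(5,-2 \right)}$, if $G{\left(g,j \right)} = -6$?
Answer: $24$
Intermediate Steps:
$F{\left(L \right)} = 4 - 4 L$
$F{\left(2 \left(8 - 7\right) \right)} G{\left(5,-2 \right)} = \left(4 - 4 \cdot 2 \left(8 - 7\right)\right) \left(-6\right) = \left(4 - 4 \cdot 2 \cdot 1\right) \left(-6\right) = \left(4 - 8\right) \left(-6\right) = \left(-4\right) \left(-6\right) = 24$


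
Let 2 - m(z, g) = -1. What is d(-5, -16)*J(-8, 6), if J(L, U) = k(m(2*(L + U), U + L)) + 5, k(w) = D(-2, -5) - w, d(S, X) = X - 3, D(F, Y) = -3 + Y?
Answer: 114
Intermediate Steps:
m(z, g) = 3 (m(z, g) = 2 - 1*(-1) = 2 + 1 = 3)
d(S, X) = -3 + X
k(w) = -8 - w (k(w) = (-3 - 5) - w = -8 - w)
J(L, U) = -6 (J(L, U) = (-8 - 1*3) + 5 = (-8 - 3) + 5 = -11 + 5 = -6)
d(-5, -16)*J(-8, 6) = (-3 - 16)*(-6) = -19*(-6) = 114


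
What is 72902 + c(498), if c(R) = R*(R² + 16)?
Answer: 123586862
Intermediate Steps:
c(R) = R*(16 + R²)
72902 + c(498) = 72902 + 498*(16 + 498²) = 72902 + 498*(16 + 248004) = 72902 + 498*248020 = 72902 + 123513960 = 123586862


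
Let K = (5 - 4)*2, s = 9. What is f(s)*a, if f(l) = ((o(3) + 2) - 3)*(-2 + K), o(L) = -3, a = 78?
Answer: 0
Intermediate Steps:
K = 2 (K = 1*2 = 2)
f(l) = 0 (f(l) = ((-3 + 2) - 3)*(-2 + 2) = (-1 - 3)*0 = -4*0 = 0)
f(s)*a = 0*78 = 0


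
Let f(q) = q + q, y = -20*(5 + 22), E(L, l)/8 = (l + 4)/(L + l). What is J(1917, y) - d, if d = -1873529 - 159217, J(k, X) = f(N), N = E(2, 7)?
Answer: 18294890/9 ≈ 2.0328e+6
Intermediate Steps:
E(L, l) = 8*(4 + l)/(L + l) (E(L, l) = 8*((l + 4)/(L + l)) = 8*((4 + l)/(L + l)) = 8*(4 + l)/(L + l))
N = 88/9 (N = 8*(4 + 7)/(2 + 7) = 8*11/9 = 8*(1/9)*11 = 88/9 ≈ 9.7778)
y = -540 (y = -20*27 = -540)
f(q) = 2*q
J(k, X) = 176/9 (J(k, X) = 2*(88/9) = 176/9)
d = -2032746
J(1917, y) - d = 176/9 - 1*(-2032746) = 176/9 + 2032746 = 18294890/9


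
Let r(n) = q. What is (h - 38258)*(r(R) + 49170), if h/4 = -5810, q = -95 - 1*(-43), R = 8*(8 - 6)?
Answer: -3020658764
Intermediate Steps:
R = 16 (R = 8*2 = 16)
q = -52 (q = -95 + 43 = -52)
r(n) = -52
h = -23240 (h = 4*(-5810) = -23240)
(h - 38258)*(r(R) + 49170) = (-23240 - 38258)*(-52 + 49170) = -61498*49118 = -3020658764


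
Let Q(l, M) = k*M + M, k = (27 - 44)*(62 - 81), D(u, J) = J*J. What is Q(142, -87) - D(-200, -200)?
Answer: -68188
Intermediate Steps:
D(u, J) = J**2
k = 323 (k = -17*(-19) = 323)
Q(l, M) = 324*M (Q(l, M) = 323*M + M = 324*M)
Q(142, -87) - D(-200, -200) = 324*(-87) - 1*(-200)**2 = -28188 - 1*40000 = -28188 - 40000 = -68188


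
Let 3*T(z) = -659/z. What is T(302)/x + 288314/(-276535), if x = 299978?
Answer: -11194025823131/10736671586340 ≈ -1.0426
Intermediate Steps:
T(z) = -659/(3*z) (T(z) = (-659/z)/3 = -659/(3*z))
T(302)/x + 288314/(-276535) = -659/3/302/299978 + 288314/(-276535) = -659/3*1/302*(1/299978) + 288314*(-1/276535) = -659/906*1/299978 - 288314/276535 = -659/271780068 - 288314/276535 = -11194025823131/10736671586340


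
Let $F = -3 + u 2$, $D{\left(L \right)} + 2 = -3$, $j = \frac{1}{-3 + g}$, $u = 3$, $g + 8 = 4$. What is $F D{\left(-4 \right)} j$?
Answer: $\frac{15}{7} \approx 2.1429$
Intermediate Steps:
$g = -4$ ($g = -8 + 4 = -4$)
$j = - \frac{1}{7}$ ($j = \frac{1}{-3 - 4} = \frac{1}{-7} = - \frac{1}{7} \approx -0.14286$)
$D{\left(L \right)} = -5$ ($D{\left(L \right)} = -2 - 3 = -5$)
$F = 3$ ($F = -3 + 3 \cdot 2 = -3 + 6 = 3$)
$F D{\left(-4 \right)} j = 3 \left(-5\right) \left(- \frac{1}{7}\right) = \left(-15\right) \left(- \frac{1}{7}\right) = \frac{15}{7}$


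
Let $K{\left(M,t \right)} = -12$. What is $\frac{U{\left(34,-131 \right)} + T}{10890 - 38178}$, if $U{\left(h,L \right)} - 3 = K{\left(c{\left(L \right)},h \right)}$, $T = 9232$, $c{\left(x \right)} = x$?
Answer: $- \frac{9223}{27288} \approx -0.33799$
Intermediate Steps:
$U{\left(h,L \right)} = -9$ ($U{\left(h,L \right)} = 3 - 12 = -9$)
$\frac{U{\left(34,-131 \right)} + T}{10890 - 38178} = \frac{-9 + 9232}{10890 - 38178} = \frac{9223}{-27288} = 9223 \left(- \frac{1}{27288}\right) = - \frac{9223}{27288}$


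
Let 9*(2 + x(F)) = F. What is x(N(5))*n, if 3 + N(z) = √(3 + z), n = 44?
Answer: -308/3 + 88*√2/9 ≈ -88.839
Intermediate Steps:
N(z) = -3 + √(3 + z)
x(F) = -2 + F/9
x(N(5))*n = (-2 + (-3 + √(3 + 5))/9)*44 = (-2 + (-3 + √8)/9)*44 = (-2 + (-3 + 2*√2)/9)*44 = (-2 + (-⅓ + 2*√2/9))*44 = (-7/3 + 2*√2/9)*44 = -308/3 + 88*√2/9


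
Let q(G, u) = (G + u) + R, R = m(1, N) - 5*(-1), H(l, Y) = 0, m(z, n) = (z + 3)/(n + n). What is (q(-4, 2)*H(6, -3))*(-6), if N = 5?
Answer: 0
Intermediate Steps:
m(z, n) = (3 + z)/(2*n) (m(z, n) = (3 + z)/((2*n)) = (3 + z)*(1/(2*n)) = (3 + z)/(2*n))
R = 27/5 (R = (1/2)*(3 + 1)/5 - 5*(-1) = (1/2)*(1/5)*4 + 5 = 2/5 + 5 = 27/5 ≈ 5.4000)
q(G, u) = 27/5 + G + u (q(G, u) = (G + u) + 27/5 = 27/5 + G + u)
(q(-4, 2)*H(6, -3))*(-6) = ((27/5 - 4 + 2)*0)*(-6) = ((17/5)*0)*(-6) = 0*(-6) = 0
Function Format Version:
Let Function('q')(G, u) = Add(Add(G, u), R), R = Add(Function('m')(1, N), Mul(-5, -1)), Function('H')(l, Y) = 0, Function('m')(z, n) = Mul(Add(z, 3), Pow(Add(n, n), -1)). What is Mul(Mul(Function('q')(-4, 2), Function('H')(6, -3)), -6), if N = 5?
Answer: 0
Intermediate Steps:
Function('m')(z, n) = Mul(Rational(1, 2), Pow(n, -1), Add(3, z)) (Function('m')(z, n) = Mul(Add(3, z), Pow(Mul(2, n), -1)) = Mul(Add(3, z), Mul(Rational(1, 2), Pow(n, -1))) = Mul(Rational(1, 2), Pow(n, -1), Add(3, z)))
R = Rational(27, 5) (R = Add(Mul(Rational(1, 2), Pow(5, -1), Add(3, 1)), Mul(-5, -1)) = Add(Mul(Rational(1, 2), Rational(1, 5), 4), 5) = Add(Rational(2, 5), 5) = Rational(27, 5) ≈ 5.4000)
Function('q')(G, u) = Add(Rational(27, 5), G, u) (Function('q')(G, u) = Add(Add(G, u), Rational(27, 5)) = Add(Rational(27, 5), G, u))
Mul(Mul(Function('q')(-4, 2), Function('H')(6, -3)), -6) = Mul(Mul(Add(Rational(27, 5), -4, 2), 0), -6) = Mul(Mul(Rational(17, 5), 0), -6) = Mul(0, -6) = 0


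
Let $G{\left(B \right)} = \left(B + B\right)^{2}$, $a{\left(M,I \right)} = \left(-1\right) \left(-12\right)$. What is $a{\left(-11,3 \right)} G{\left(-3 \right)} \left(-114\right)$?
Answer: $-49248$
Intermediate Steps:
$a{\left(M,I \right)} = 12$
$G{\left(B \right)} = 4 B^{2}$ ($G{\left(B \right)} = \left(2 B\right)^{2} = 4 B^{2}$)
$a{\left(-11,3 \right)} G{\left(-3 \right)} \left(-114\right) = 12 \cdot 4 \left(-3\right)^{2} \left(-114\right) = 12 \cdot 4 \cdot 9 \left(-114\right) = 12 \cdot 36 \left(-114\right) = 432 \left(-114\right) = -49248$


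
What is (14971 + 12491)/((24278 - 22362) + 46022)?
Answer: 13731/23969 ≈ 0.57286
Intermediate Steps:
(14971 + 12491)/((24278 - 22362) + 46022) = 27462/(1916 + 46022) = 27462/47938 = 27462*(1/47938) = 13731/23969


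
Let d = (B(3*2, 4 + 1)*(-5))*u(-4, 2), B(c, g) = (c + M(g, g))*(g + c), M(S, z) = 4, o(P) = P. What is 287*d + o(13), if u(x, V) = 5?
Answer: -789237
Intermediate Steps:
B(c, g) = (4 + c)*(c + g) (B(c, g) = (c + 4)*(g + c) = (4 + c)*(c + g))
d = -2750 (d = (((3*2)² + 4*(3*2) + 4*(4 + 1) + (3*2)*(4 + 1))*(-5))*5 = ((6² + 4*6 + 4*5 + 6*5)*(-5))*5 = ((36 + 24 + 20 + 30)*(-5))*5 = (110*(-5))*5 = -550*5 = -2750)
287*d + o(13) = 287*(-2750) + 13 = -789250 + 13 = -789237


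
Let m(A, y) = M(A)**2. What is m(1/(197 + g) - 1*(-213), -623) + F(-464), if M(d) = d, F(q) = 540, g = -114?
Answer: 316302460/6889 ≈ 45914.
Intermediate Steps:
m(A, y) = A**2
m(1/(197 + g) - 1*(-213), -623) + F(-464) = (1/(197 - 114) - 1*(-213))**2 + 540 = (1/83 + 213)**2 + 540 = (17680/83)**2 + 540 = 312582400/6889 + 540 = 316302460/6889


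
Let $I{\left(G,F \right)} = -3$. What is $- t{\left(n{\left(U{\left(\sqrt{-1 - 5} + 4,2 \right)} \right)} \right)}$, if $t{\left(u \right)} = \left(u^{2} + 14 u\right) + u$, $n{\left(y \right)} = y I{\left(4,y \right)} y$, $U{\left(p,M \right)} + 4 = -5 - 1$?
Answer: $-85500$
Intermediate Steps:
$U{\left(p,M \right)} = -10$ ($U{\left(p,M \right)} = -4 - 6 = -10$)
$n{\left(y \right)} = - 3 y^{2}$ ($n{\left(y \right)} = y \left(-3\right) y = - 3 y y = - 3 y^{2}$)
$t{\left(u \right)} = u^{2} + 15 u$
$- t{\left(n{\left(U{\left(\sqrt{-1 - 5} + 4,2 \right)} \right)} \right)} = - - 3 \left(-10\right)^{2} \left(15 - 3 \left(-10\right)^{2}\right) = - \left(-3\right) 100 \left(15 - 300\right) = - \left(-300\right) \left(15 - 300\right) = - \left(-300\right) \left(-285\right) = \left(-1\right) 85500 = -85500$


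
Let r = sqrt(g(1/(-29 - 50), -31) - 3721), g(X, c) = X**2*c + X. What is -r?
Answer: -3*I*sqrt(2580319)/79 ≈ -61.0*I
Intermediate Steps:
g(X, c) = X + c*X**2 (g(X, c) = c*X**2 + X = X + c*X**2)
r = 3*I*sqrt(2580319)/79 (r = sqrt((1 - 31/(-29 - 50))/(-29 - 50) - 3721) = sqrt((1 - 31/(-79))/(-79) - 3721) = sqrt(-(1 - 1/79*(-31))/79 - 3721) = sqrt(-(1 + 31/79)/79 - 3721) = sqrt(-1/79*110/79 - 3721) = sqrt(-110/6241 - 3721) = sqrt(-23222871/6241) = 3*I*sqrt(2580319)/79 ≈ 61.0*I)
-r = -3*I*sqrt(2580319)/79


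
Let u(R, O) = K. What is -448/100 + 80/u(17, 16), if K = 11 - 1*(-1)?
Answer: 164/75 ≈ 2.1867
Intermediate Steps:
K = 12 (K = 11 + 1 = 12)
u(R, O) = 12
-448/100 + 80/u(17, 16) = -448/100 + 80/12 = -448*1/100 + 80*(1/12) = -112/25 + 20/3 = 164/75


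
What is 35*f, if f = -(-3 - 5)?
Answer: 280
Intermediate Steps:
f = 8 (f = -1*(-8) = 8)
35*f = 35*8 = 280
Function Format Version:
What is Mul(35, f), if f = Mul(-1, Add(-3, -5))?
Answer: 280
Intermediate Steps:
f = 8 (f = Mul(-1, -8) = 8)
Mul(35, f) = Mul(35, 8) = 280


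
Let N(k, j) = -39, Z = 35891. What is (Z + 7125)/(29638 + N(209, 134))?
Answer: 43016/29599 ≈ 1.4533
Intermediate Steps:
(Z + 7125)/(29638 + N(209, 134)) = (35891 + 7125)/(29638 - 39) = 43016/29599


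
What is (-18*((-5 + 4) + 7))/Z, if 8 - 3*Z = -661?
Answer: -108/223 ≈ -0.48430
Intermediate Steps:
Z = 223 (Z = 8/3 - ⅓*(-661) = 8/3 + 661/3 = 223)
(-18*((-5 + 4) + 7))/Z = -18*((-5 + 4) + 7)/223 = -18*(-1 + 7)*(1/223) = -18*6*(1/223) = -108*1/223 = -108/223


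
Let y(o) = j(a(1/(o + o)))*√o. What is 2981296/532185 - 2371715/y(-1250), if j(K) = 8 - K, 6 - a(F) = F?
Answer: 2981296/532185 + 118585750*I*√2/4999 ≈ 5.602 + 33548.0*I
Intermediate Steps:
a(F) = 6 - F
y(o) = √o*(2 + 1/(2*o)) (y(o) = (8 - (6 - 1/(o + o)))*√o = (8 - (6 - 1/(2*o)))*√o = (8 + (-6 + 1/(2*o)))*√o = (2 + 1/(2*o))*√o = √o*(2 + 1/(2*o)))
2981296/532185 - 2371715/y(-1250) = 2981296/532185 - 2371715*50*I*√2/(1 + 4*(-1250)) = 2981296*(1/532185) - 2371715*50*I*√2/(1 - 5000) = 2981296/532185 - 2371715*(-50*I*√2/4999) = 2981296/532185 - (-118585750)*I*√2/4999 = 2981296/532185 + 118585750*I*√2/4999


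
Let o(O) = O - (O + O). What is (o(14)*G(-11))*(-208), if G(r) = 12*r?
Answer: -384384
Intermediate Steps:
o(O) = -O (o(O) = O - 2*O = -O)
(o(14)*G(-11))*(-208) = ((-1*14)*(12*(-11)))*(-208) = -14*(-132)*(-208) = 1848*(-208) = -384384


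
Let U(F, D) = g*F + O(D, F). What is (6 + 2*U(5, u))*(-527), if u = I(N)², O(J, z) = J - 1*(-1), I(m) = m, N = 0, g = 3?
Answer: -20026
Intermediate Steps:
O(J, z) = 1 + J (O(J, z) = J + 1 = 1 + J)
u = 0 (u = 0² = 0)
U(F, D) = 1 + D + 3*F (U(F, D) = 3*F + (1 + D) = 1 + D + 3*F)
(6 + 2*U(5, u))*(-527) = (6 + 2*(1 + 0 + 3*5))*(-527) = (6 + 2*(1 + 0 + 15))*(-527) = (6 + 2*16)*(-527) = (6 + 32)*(-527) = 38*(-527) = -20026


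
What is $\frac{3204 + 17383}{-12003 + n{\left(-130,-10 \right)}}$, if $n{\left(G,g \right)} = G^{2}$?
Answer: $\frac{20587}{4897} \approx 4.204$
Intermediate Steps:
$\frac{3204 + 17383}{-12003 + n{\left(-130,-10 \right)}} = \frac{3204 + 17383}{-12003 + \left(-130\right)^{2}} = \frac{20587}{-12003 + 16900} = \frac{20587}{4897}$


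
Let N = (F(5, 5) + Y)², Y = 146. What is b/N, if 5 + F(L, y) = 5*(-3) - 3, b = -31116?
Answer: -10372/5043 ≈ -2.0567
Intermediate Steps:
F(L, y) = -23 (F(L, y) = -5 + (5*(-3) - 3) = -5 + (-15 - 3) = -5 - 18 = -23)
N = 15129 (N = (-23 + 146)² = 123² = 15129)
b/N = -31116/15129 = -31116*1/15129 = -10372/5043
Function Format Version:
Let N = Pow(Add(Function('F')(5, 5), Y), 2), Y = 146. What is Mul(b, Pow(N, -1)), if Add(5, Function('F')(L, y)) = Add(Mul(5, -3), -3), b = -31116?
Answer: Rational(-10372, 5043) ≈ -2.0567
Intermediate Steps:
Function('F')(L, y) = -23 (Function('F')(L, y) = Add(-5, Add(Mul(5, -3), -3)) = Add(-5, Add(-15, -3)) = Add(-5, -18) = -23)
N = 15129 (N = Pow(Add(-23, 146), 2) = Pow(123, 2) = 15129)
Mul(b, Pow(N, -1)) = Mul(-31116, Pow(15129, -1)) = Mul(-31116, Rational(1, 15129)) = Rational(-10372, 5043)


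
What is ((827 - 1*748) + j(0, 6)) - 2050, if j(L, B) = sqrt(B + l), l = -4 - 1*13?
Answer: -1971 + I*sqrt(11) ≈ -1971.0 + 3.3166*I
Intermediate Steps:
l = -17 (l = -4 - 13 = -17)
j(L, B) = sqrt(-17 + B) (j(L, B) = sqrt(B - 17) = sqrt(-17 + B))
((827 - 1*748) + j(0, 6)) - 2050 = ((827 - 1*748) + sqrt(-17 + 6)) - 2050 = ((827 - 748) + sqrt(-11)) - 2050 = (79 + I*sqrt(11)) - 2050 = -1971 + I*sqrt(11)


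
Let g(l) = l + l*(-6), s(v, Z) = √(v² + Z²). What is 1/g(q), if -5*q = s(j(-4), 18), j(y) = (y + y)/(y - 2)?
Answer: 3*√733/1466 ≈ 0.055404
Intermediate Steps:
j(y) = 2*y/(-2 + y) (j(y) = (2*y)/(-2 + y) = 2*y/(-2 + y))
s(v, Z) = √(Z² + v²)
q = -2*√733/15 (q = -√(18² + (2*(-4)/(-2 - 4))²)/5 = -√(324 + (2*(-4)/(-6))²)/5 = -√(324 + (2*(-4)*(-⅙))²)/5 = -√(324 + (4/3)²)/5 = -√(324 + 16/9)/5 = -2*√733/15 ≈ -3.6099)
g(l) = -5*l (g(l) = l - 6*l = -5*l)
1/g(q) = 1/(-(-2)*√733/3) = 1/(2*√733/3) = 3*√733/1466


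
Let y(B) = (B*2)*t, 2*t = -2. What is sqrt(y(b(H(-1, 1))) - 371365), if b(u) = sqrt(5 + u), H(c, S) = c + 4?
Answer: sqrt(-371365 - 4*sqrt(2)) ≈ 609.4*I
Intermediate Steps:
t = -1 (t = (1/2)*(-2) = -1)
H(c, S) = 4 + c
y(B) = -2*B (y(B) = (B*2)*(-1) = (2*B)*(-1) = -2*B)
sqrt(y(b(H(-1, 1))) - 371365) = sqrt(-2*sqrt(5 + (4 - 1)) - 371365) = sqrt(-2*sqrt(5 + 3) - 371365) = sqrt(-4*sqrt(2) - 371365) = sqrt(-371365 - 4*sqrt(2))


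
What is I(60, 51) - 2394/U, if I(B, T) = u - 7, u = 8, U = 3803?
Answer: 1409/3803 ≈ 0.37050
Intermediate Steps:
I(B, T) = 1 (I(B, T) = 8 - 7 = 1)
I(60, 51) - 2394/U = 1 - 2394/3803 = 1409/3803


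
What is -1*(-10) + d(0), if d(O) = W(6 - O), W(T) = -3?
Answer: 7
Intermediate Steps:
d(O) = -3
-1*(-10) + d(0) = -1*(-10) - 3 = 10 - 3 = 7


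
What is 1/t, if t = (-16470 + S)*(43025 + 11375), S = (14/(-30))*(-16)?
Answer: -3/2686685440 ≈ -1.1166e-9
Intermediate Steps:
S = 112/15 (S = -1/30*14*(-16) = -7/15*(-16) = 112/15 ≈ 7.4667)
t = -2686685440/3 (t = (-16470 + 112/15)*(43025 + 11375) = -246938/15*54400 = -2686685440/3 ≈ -8.9556e+8)
1/t = 1/(-2686685440/3) = -3/2686685440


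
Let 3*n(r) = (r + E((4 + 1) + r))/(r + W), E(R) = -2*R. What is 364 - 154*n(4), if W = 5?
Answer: 11984/27 ≈ 443.85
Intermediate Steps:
n(r) = (-10 - r)/(3*(5 + r)) (n(r) = ((r - 2*((4 + 1) + r))/(r + 5))/3 = ((r - 2*(5 + r))/(5 + r))/3 = ((r + (-10 - 2*r))/(5 + r))/3 = ((-10 - r)/(5 + r))/3 = (-10 - r)/(3*(5 + r)))
364 - 154*n(4) = 364 - 154*(-10 - 1*4)/(3*(5 + 4)) = 364 - 154*(-10 - 4)/(3*9) = 364 - 154*(-14)/(3*9) = 364 - 154*(-14/27) = 364 + 2156/27 = 11984/27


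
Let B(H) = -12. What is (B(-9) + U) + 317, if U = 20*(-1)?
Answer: 285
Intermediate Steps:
U = -20
(B(-9) + U) + 317 = (-12 - 20) + 317 = -32 + 317 = 285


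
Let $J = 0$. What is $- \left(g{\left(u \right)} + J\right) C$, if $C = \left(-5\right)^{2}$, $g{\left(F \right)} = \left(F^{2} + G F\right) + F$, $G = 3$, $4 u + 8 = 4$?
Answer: $75$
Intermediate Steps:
$u = -1$ ($u = -2 + \frac{1}{4} \cdot 4 = -2 + 1 = -1$)
$g{\left(F \right)} = F^{2} + 4 F$ ($g{\left(F \right)} = \left(F^{2} + 3 F\right) + F = F^{2} + 4 F$)
$C = 25$
$- \left(g{\left(u \right)} + J\right) C = - \left(- (4 - 1) + 0\right) 25 = - \left(\left(-1\right) 3 + 0\right) 25 = - \left(-3 + 0\right) 25 = - \left(-3\right) 25 = \left(-1\right) \left(-75\right) = 75$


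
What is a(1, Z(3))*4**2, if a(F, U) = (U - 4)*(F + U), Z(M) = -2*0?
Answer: -64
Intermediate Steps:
Z(M) = 0
a(F, U) = (-4 + U)*(F + U)
a(1, Z(3))*4**2 = (0**2 - 4*1 - 4*0 + 1*0)*4**2 = (0 - 4 + 0 + 0)*16 = -4*16 = -64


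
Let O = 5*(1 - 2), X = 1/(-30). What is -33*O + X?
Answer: 4949/30 ≈ 164.97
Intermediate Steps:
X = -1/30 ≈ -0.033333
O = -5 (O = 5*(-1) = -5)
-33*O + X = -33*(-5) - 1/30 = 165 - 1/30 = 4949/30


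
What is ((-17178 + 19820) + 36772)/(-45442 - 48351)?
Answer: -39414/93793 ≈ -0.42022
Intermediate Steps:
((-17178 + 19820) + 36772)/(-45442 - 48351) = (2642 + 36772)/(-93793) = 39414*(-1/93793) = -39414/93793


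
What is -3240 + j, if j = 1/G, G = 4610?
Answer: -14936399/4610 ≈ -3240.0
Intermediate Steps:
j = 1/4610 ≈ 0.00021692
-3240 + j = -3240 + 1/4610 = -14936399/4610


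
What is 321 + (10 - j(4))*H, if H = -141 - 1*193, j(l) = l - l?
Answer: -3019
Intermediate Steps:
j(l) = 0
H = -334 (H = -141 - 193 = -334)
321 + (10 - j(4))*H = 321 + (10 - 1*0)*(-334) = 321 + (10 + 0)*(-334) = 321 + 10*(-334) = 321 - 3340 = -3019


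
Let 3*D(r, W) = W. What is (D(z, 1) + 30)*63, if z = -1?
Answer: 1911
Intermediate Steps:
D(r, W) = W/3
(D(z, 1) + 30)*63 = ((⅓)*1 + 30)*63 = (⅓ + 30)*63 = (91/3)*63 = 1911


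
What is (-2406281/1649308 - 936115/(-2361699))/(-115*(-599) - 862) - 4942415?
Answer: -1309547638849117219402139/264961084580104716 ≈ -4.9424e+6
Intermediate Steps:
(-2406281/1649308 - 936115/(-2361699))/(-115*(-599) - 862) - 4942415 = (-2406281*1/1649308 - 936115*(-1/2361699))/(68885 - 862) - 4942415 = (-2406281/1649308 + 936115/2361699)/68023 - 4942415 = -4138969472999/3895169054292*1/68023 - 4942415 = -4138969472999/264961084580104716 - 4942415 = -1309547638849117219402139/264961084580104716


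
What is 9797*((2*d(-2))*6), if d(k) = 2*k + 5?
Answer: 117564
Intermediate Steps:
d(k) = 5 + 2*k
9797*((2*d(-2))*6) = 9797*((2*(5 + 2*(-2)))*6) = 9797*((2*(5 - 4))*6) = 9797*((2*1)*6) = 9797*(2*6) = 9797*12 = 117564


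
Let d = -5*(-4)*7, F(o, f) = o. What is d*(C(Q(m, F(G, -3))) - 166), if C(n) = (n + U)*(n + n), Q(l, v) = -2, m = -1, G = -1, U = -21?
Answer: -10360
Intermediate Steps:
C(n) = 2*n*(-21 + n) (C(n) = (n - 21)*(n + n) = (-21 + n)*(2*n) = 2*n*(-21 + n))
d = 140 (d = 20*7 = 140)
d*(C(Q(m, F(G, -3))) - 166) = 140*(2*(-2)*(-21 - 2) - 166) = 140*(2*(-2)*(-23) - 166) = 140*(92 - 166) = 140*(-74) = -10360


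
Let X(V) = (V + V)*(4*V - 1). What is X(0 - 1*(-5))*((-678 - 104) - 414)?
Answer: -227240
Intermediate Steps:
X(V) = 2*V*(-1 + 4*V) (X(V) = (2*V)*(-1 + 4*V) = 2*V*(-1 + 4*V))
X(0 - 1*(-5))*((-678 - 104) - 414) = (2*(0 - 1*(-5))*(-1 + 4*(0 - 1*(-5))))*((-678 - 104) - 414) = (2*(0 + 5)*(-1 + 4*(0 + 5)))*(-782 - 414) = (2*5*(-1 + 4*5))*(-1196) = (2*5*(-1 + 20))*(-1196) = (2*5*19)*(-1196) = 190*(-1196) = -227240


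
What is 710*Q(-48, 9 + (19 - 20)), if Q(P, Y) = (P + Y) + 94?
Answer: 38340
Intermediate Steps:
Q(P, Y) = 94 + P + Y
710*Q(-48, 9 + (19 - 20)) = 710*(94 - 48 + (9 + (19 - 20))) = 710*(94 - 48 + (9 - 1)) = 710*(94 - 48 + 8) = 710*54 = 38340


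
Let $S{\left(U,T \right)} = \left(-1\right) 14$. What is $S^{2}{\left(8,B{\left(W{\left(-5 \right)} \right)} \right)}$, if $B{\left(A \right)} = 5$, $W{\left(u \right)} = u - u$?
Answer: $196$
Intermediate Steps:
$W{\left(u \right)} = 0$
$S{\left(U,T \right)} = -14$
$S^{2}{\left(8,B{\left(W{\left(-5 \right)} \right)} \right)} = \left(-14\right)^{2} = 196$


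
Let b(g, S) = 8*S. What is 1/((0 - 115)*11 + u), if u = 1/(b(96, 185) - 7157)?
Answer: -5677/7181406 ≈ -0.00079051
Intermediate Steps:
u = -1/5677 (u = 1/(8*185 - 7157) = 1/(1480 - 7157) = 1/(-5677) = -1/5677 ≈ -0.00017615)
1/((0 - 115)*11 + u) = 1/((0 - 115)*11 - 1/5677) = 1/(-115*11 - 1/5677) = 1/(-1265 - 1/5677) = 1/(-7181406/5677) = -5677/7181406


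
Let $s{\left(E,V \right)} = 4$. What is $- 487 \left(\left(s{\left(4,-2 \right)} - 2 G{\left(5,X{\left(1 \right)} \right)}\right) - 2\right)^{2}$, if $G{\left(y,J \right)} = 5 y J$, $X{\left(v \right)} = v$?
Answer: $-1122048$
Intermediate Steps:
$G{\left(y,J \right)} = 5 J y$
$- 487 \left(\left(s{\left(4,-2 \right)} - 2 G{\left(5,X{\left(1 \right)} \right)}\right) - 2\right)^{2} = - 487 \left(\left(4 - 2 \cdot 5 \cdot 1 \cdot 5\right) - 2\right)^{2} = - 487 \left(\left(4 - 50\right) - 2\right)^{2} = - 487 \left(-46 - 2\right)^{2} = - 487 \left(-48\right)^{2} = \left(-487\right) 2304 = -1122048$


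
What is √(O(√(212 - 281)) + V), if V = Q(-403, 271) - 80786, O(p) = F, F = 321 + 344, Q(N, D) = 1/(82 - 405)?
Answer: 2*I*√2089736033/323 ≈ 283.06*I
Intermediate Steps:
Q(N, D) = -1/323 (Q(N, D) = 1/(-323) = -1/323)
F = 665
O(p) = 665
V = -26093879/323 (V = -1/323 - 80786 = -26093879/323 ≈ -80786.)
√(O(√(212 - 281)) + V) = √(665 - 26093879/323) = √(-25879084/323) = 2*I*√2089736033/323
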